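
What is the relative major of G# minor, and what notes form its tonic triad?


Solution.
The relative major shares the key signature and is a minor 3rd above the minor tonic
A minor 3rd above G# is B
→ relative major of G# minor is B major
Tonic triad of B major = root + major 3rd + perfect 5th = B D# F#
= B major; triad = B D# F#


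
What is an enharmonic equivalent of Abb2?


Step by step:
Enharmonic notes sound the same pitch but are spelled with different letter names
Abb and G name the same pitch class
= G2


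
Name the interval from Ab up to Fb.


Solution.
Letter names: A → F spans 6 letter names → a 6th
Semitones: Ab → Fb = 8 half-steps
A 6th of 8 semitones is a minor 6th
= minor 6th


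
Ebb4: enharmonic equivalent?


Enharmonic notes sound the same pitch but are spelled with different letter names
Ebb and D name the same pitch class
= D4


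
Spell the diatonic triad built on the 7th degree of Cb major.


Let's work it out.
Cb major scale: Cb Db Eb Fb Gb Ab Bb
Diatonic triad on degree 7 stacks scale notes 7, 2, 4: Bb Db Fb
Bb→Db = 3 semitones; Bb→Fb = 6 semitones → diminished triad
= Bb Db Fb (diminished)


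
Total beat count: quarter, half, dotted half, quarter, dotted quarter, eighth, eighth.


Step by step:
Beat values:
  quarter = 1 beat
  half = 2 beats
  dotted half = 3 beats
  quarter = 1 beat
  dotted quarter = 1.5 beats
  eighth = 0.5 beats
  eighth = 0.5 beats
Sum = 1 + 2 + 3 + 1 + 1.5 + 0.5 + 0.5
= 9.5 beats


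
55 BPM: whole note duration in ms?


Solution.
One quarter-note beat = 60000 / BPM = 60000 / 55 ms
Whole note = 4 × quarter note
Duration = 4 × 60000 / 55 = 240000 / 55
= 4363.6 ms


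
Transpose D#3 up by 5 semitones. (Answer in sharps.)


D#3: chromatic position 3 in octave 3 → absolute = 3×12 + 3 = 39
Transpose up 5: 39 + 5 = 44
44 = 3×12 + 8 → G# in octave 3
Result = G#3


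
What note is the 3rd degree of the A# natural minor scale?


Step by step:
Natural minor scale pattern: W-H-W-W-H-W-W (2-1-2-2-1-2-2 semitones)
Starting from A#:
  A# + 2 semitones → B#
  B# + 1 semitone → C#
  C# + 2 semitones → D#
  D# + 2 semitones → E#
  E# + 1 semitone → F#
  F# + 2 semitones → G#
  G# + 2 semitones → A#
Scale: A# B# C# D# E# F# G#
Degree 3 = C#


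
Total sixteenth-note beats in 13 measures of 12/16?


Time signature 12/16: the bottom number 16 means the sixteenth note gets one count
The top number 12 means 12 sixteenth-note beats per measure
Total = 12 × 13 measures
= 156 sixteenth-note beats


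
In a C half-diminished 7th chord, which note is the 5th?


Reasoning:
Half-diminished 7th chord = root + minor 3rd + diminished 5th + minor 7th
Seventh chords stack in thirds, so the letter names are C-E-G-B
Root: C
Minor 3rd above C: Eb
Diminished 5th above C: Gb
Minor 7th above C: Bb
The 5th = Gb


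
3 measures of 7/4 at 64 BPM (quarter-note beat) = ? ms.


Let's work it out.
Quarter-note beat duration = 60000 / 64 ms
Beats per measure (7/4) = 7
One measure = 7 × 60000 / 64 = 420000 / 64 ms
3 measures = 3 × 420000 / 64 = 1260000 / 64
= 19687.5 ms


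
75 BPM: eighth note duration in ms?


Step by step:
One quarter-note beat = 60000 / BPM = 60000 / 75 ms
Eighth note = 1/2 × quarter note
Duration = 1/2 × 60000 / 75 = 30000 / 75
= 400.0 ms


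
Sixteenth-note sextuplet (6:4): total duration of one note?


Sextuplet: 6 notes occupy the space of 4 sixteenth notes
Space = 4 × 1/4 = 1 beat
Each sextuplet note = 1 / 6 = 1/6 beats
= 1/6 beats


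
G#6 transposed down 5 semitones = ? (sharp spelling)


Working:
G#6: chromatic position 8 in octave 6 → absolute = 6×12 + 8 = 80
Transpose down 5: 80 - 5 = 75
75 = 6×12 + 3 → D# in octave 6
Result = D#6


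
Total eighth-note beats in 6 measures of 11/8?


Reasoning:
Time signature 11/8: the bottom number 8 means the eighth note gets one count
The top number 11 means 11 eighth-note beats per measure
Total = 11 × 6 measures
= 66 eighth-note beats


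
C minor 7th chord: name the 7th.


Reasoning:
Minor 7th chord = root + minor 3rd + perfect 5th + minor 7th
Seventh chords stack in thirds, so the letter names are C-E-G-B
Root: C
Minor 3rd above C: Eb
Perfect 5th above C: G
Minor 7th above C: Bb
The 7th = Bb


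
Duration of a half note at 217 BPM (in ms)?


One quarter-note beat = 60000 / BPM = 60000 / 217 ms
Half note = 2 × quarter note
Duration = 2 × 60000 / 217 = 120000 / 217
= 553.0 ms


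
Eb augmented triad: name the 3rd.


Let's work it out.
Augmented triad = root + major 3rd (4 semitones) + augmented 5th (8 semitones)
A triad on Eb stacks thirds, so the chord tones use letter names E-G-B
Root: Eb
Major 3rd above Eb: G
Augmented 5th above Eb: B
The 3rd = G


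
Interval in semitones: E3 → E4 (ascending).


Solution.
Absolute semitone position = octave×12 + chromatic position
E3: 3×12 + 4 = 40
E4: 4×12 + 4 = 52
Difference = 52 - 40 = 12
= 12 semitones


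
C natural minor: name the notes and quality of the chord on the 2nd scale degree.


C natural minor scale: C D Eb F G Ab Bb
Diatonic triad on degree 2 stacks scale notes 2, 4, 6: D F Ab
D→F = 3 semitones; D→Ab = 6 semitones → diminished triad
= D F Ab (diminished)


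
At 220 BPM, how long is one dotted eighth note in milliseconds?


One quarter-note beat = 60000 / BPM = 60000 / 220 ms
Dotted eighth note = 3/4 × quarter note
Duration = 3/4 × 60000 / 220 = 45000 / 220
= 204.5 ms


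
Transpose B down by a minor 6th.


Working:
minor 6th: 6 letter names, 8 semitones
Letter: B - 5 → D
Pitch: B - 8 semitones, spelled as a D → D#
= D#


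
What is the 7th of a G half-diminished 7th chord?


Working:
Half-diminished 7th chord = root + minor 3rd + diminished 5th + minor 7th
Seventh chords stack in thirds, so the letter names are G-B-D-F
Root: G
Minor 3rd above G: Bb
Diminished 5th above G: Db
Minor 7th above G: F
The 7th = F


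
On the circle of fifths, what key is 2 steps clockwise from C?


Each clockwise step on the circle of fifths moves up a perfect 5th
From C: C → G → D
= D


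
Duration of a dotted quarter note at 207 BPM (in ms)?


One quarter-note beat = 60000 / BPM = 60000 / 207 ms
Dotted quarter note = 3/2 × quarter note
Duration = 3/2 × 60000 / 207 = 90000 / 207
= 434.8 ms


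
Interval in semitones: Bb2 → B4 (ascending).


Let's work it out.
Absolute semitone position = octave×12 + chromatic position
Bb2: 2×12 + 10 = 34
B4: 4×12 + 11 = 59
Difference = 59 - 34 = 25
= 25 semitones


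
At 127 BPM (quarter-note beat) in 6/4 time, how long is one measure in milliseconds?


Quarter-note beat duration = 60000 / 127 ms
Beats per measure (6/4) = 6
One measure = 6 × 60000 / 127 = 360000 / 127 ms
= 2834.6 ms


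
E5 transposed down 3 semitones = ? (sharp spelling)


Let's work it out.
E5: chromatic position 4 in octave 5 → absolute = 5×12 + 4 = 64
Transpose down 3: 64 - 3 = 61
61 = 5×12 + 1 → C# in octave 5
Result = C#5


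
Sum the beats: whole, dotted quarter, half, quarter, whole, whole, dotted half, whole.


Step by step:
Beat values:
  whole = 4 beats
  dotted quarter = 1.5 beats
  half = 2 beats
  quarter = 1 beat
  whole = 4 beats
  whole = 4 beats
  dotted half = 3 beats
  whole = 4 beats
Sum = 4 + 1.5 + 2 + 1 + 4 + 4 + 3 + 4
= 23.5 beats


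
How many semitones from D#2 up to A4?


Let's work it out.
Absolute semitone position = octave×12 + chromatic position
D#2: 2×12 + 3 = 27
A4: 4×12 + 9 = 57
Difference = 57 - 27 = 30
= 30 semitones


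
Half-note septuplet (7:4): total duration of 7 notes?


Solution.
Septuplet: 7 notes occupy the space of 4 half notes
Space = 4 × 2 = 8 beats
Each septuplet note = 8 / 7 = 8/7 beats
7 notes = 7 × 8/7 = 8
= 8 beats


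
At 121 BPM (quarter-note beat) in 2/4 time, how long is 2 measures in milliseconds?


Quarter-note beat duration = 60000 / 121 ms
Beats per measure (2/4) = 2
One measure = 2 × 60000 / 121 = 120000 / 121 ms
2 measures = 2 × 120000 / 121 = 240000 / 121
= 1983.5 ms


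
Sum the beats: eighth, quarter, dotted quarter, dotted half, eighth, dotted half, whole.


Reasoning:
Beat values:
  eighth = 0.5 beats
  quarter = 1 beat
  dotted quarter = 1.5 beats
  dotted half = 3 beats
  eighth = 0.5 beats
  dotted half = 3 beats
  whole = 4 beats
Sum = 0.5 + 1 + 1.5 + 3 + 0.5 + 3 + 4
= 13.5 beats


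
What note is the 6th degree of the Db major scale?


Reasoning:
Major scale pattern: W-W-H-W-W-W-H (2-2-1-2-2-2-1 semitones)
Starting from Db:
  Db + 2 semitones → Eb
  Eb + 2 semitones → F
  F + 1 semitone → Gb
  Gb + 2 semitones → Ab
  Ab + 2 semitones → Bb
  Bb + 2 semitones → C
  C + 1 semitone → Db
Scale: Db Eb F Gb Ab Bb C
Degree 6 = Bb


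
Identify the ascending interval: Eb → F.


Working:
Letter names: E → F spans 2 letter names → a 2nd
Semitones: Eb → F = 2 half-steps
A 2nd of 2 semitones is a major 2nd
= major 2nd


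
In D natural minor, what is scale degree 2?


Natural minor scale pattern: W-H-W-W-H-W-W (2-1-2-2-1-2-2 semitones)
Starting from D:
  D + 2 semitones → E
  E + 1 semitone → F
  F + 2 semitones → G
  G + 2 semitones → A
  A + 1 semitone → Bb
  Bb + 2 semitones → C
  C + 2 semitones → D
Scale: D E F G A Bb C
Degree 2 = E


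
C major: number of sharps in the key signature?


Step by step:
Sharp major keys follow the circle of fifths: C(0), G(1), D(2), A(3), E(4), B(5), F#(6), C#(7)
C major has 0 sharps
= 0 sharps


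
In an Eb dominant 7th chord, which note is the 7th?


Solution.
Dominant 7th chord = root + major 3rd + perfect 5th + minor 7th
Seventh chords stack in thirds, so the letter names are E-G-B-D
Root: Eb
Major 3rd above Eb: G
Perfect 5th above Eb: Bb
Minor 7th above Eb: Db
The 7th = Db


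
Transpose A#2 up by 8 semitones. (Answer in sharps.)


Working:
A#2: chromatic position 10 in octave 2 → absolute = 2×12 + 10 = 34
Transpose up 8: 34 + 8 = 42
42 = 3×12 + 6 → F# in octave 3
Result = F#3


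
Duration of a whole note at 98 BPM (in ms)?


Working:
One quarter-note beat = 60000 / BPM = 60000 / 98 ms
Whole note = 4 × quarter note
Duration = 4 × 60000 / 98 = 240000 / 98
= 2449.0 ms


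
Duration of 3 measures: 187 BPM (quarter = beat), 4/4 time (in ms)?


Solution.
Quarter-note beat duration = 60000 / 187 ms
Beats per measure (4/4) = 4
One measure = 4 × 60000 / 187 = 240000 / 187 ms
3 measures = 3 × 240000 / 187 = 720000 / 187
= 3850.3 ms


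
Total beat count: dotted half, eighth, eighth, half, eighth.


Let's work it out.
Beat values:
  dotted half = 3 beats
  eighth = 0.5 beats
  eighth = 0.5 beats
  half = 2 beats
  eighth = 0.5 beats
Sum = 3 + 0.5 + 0.5 + 2 + 0.5
= 6.5 beats


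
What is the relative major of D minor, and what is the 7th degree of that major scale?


Solution.
The relative major shares the key signature and is a minor 3rd above the minor tonic
A minor 3rd above D is F
→ relative major of D minor is F major
F major scale: F G A Bb C D E
= F major; 7th degree = E


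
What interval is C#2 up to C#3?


Letter names: C → C spans 8 letter names → an octave
Semitones: C#2 → C#3 = 12 half-steps
An octave of 12 semitones is a perfect octave
= perfect octave


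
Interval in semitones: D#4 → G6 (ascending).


Solution.
Absolute semitone position = octave×12 + chromatic position
D#4: 4×12 + 3 = 51
G6: 6×12 + 7 = 79
Difference = 79 - 51 = 28
= 28 semitones


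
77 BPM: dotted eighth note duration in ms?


Let's work it out.
One quarter-note beat = 60000 / BPM = 60000 / 77 ms
Dotted eighth note = 3/4 × quarter note
Duration = 3/4 × 60000 / 77 = 45000 / 77
= 584.4 ms


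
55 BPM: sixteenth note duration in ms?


Solution.
One quarter-note beat = 60000 / BPM = 60000 / 55 ms
Sixteenth note = 1/4 × quarter note
Duration = 1/4 × 60000 / 55 = 15000 / 55
= 272.7 ms


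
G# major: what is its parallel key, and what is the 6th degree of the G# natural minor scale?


Let's work it out.
Parallel keys share the same tonic but differ in mode
G# major → parallel is G# minor
G# natural minor scale: G# A# B C# D# E F#
= G# minor; 6th degree = E


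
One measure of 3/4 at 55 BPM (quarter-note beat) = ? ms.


Reasoning:
Quarter-note beat duration = 60000 / 55 ms
Beats per measure (3/4) = 3
One measure = 3 × 60000 / 55 = 180000 / 55 ms
= 3272.7 ms


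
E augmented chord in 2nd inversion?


Solution.
Root position: E G# B#
2nd inversion: move root and 3rd up an octave
Bass note: B#
Notes (bottom to top) = B# E G#


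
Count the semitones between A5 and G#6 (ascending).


Solution.
Absolute semitone position = octave×12 + chromatic position
A5: 5×12 + 9 = 69
G#6: 6×12 + 8 = 80
Difference = 80 - 69 = 11
= 11 semitones


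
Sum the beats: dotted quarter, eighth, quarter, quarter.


Solution.
Beat values:
  dotted quarter = 1.5 beats
  eighth = 0.5 beats
  quarter = 1 beat
  quarter = 1 beat
Sum = 1.5 + 0.5 + 1 + 1
= 4 beats


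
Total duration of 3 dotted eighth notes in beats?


Working:
Base eighth note = 1/2 beats
Dot 1 adds half the previous value: +1/4
One dotted eighth = 1/2 + 1/4 = 3/4
3 of them = 3 × 3/4 = 9/4
= 9/4 beats


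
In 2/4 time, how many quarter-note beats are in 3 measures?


Working:
Time signature 2/4: the bottom number 4 means the quarter note gets one count
The top number 2 means 2 quarter-note beats per measure
Total = 2 × 3 measures
= 6 quarter-note beats


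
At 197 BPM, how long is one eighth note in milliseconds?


One quarter-note beat = 60000 / BPM = 60000 / 197 ms
Eighth note = 1/2 × quarter note
Duration = 1/2 × 60000 / 197 = 30000 / 197
= 152.3 ms


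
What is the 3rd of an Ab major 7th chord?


Major 7th chord = root + major 3rd + perfect 5th + major 7th
Seventh chords stack in thirds, so the letter names are A-C-E-G
Root: Ab
Major 3rd above Ab: C
Perfect 5th above Ab: Eb
Major 7th above Ab: G
The 3rd = C


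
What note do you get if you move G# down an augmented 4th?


Working:
augmented 4th: 4 letter names, 6 semitones
Letter: G - 3 → D
Pitch: G# - 6 semitones, spelled as a D → D
= D


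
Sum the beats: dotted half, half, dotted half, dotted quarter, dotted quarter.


Solution.
Beat values:
  dotted half = 3 beats
  half = 2 beats
  dotted half = 3 beats
  dotted quarter = 1.5 beats
  dotted quarter = 1.5 beats
Sum = 3 + 2 + 3 + 1.5 + 1.5
= 11 beats


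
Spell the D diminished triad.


Solution.
Diminished triad = root + minor 3rd (3 semitones) + diminished 5th (6 semitones)
A triad on D stacks thirds, so the chord tones use letter names D-F-A
Root: D
Minor 3rd above D: F
Diminished 5th above D: Ab
Chord = D F Ab


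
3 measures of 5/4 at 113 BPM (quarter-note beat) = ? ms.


Reasoning:
Quarter-note beat duration = 60000 / 113 ms
Beats per measure (5/4) = 5
One measure = 5 × 60000 / 113 = 300000 / 113 ms
3 measures = 3 × 300000 / 113 = 900000 / 113
= 7964.6 ms


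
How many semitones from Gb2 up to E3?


Absolute semitone position = octave×12 + chromatic position
Gb2: 2×12 + 6 = 30
E3: 3×12 + 4 = 40
Difference = 40 - 30 = 10
= 10 semitones


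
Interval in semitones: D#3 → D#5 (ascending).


Let's work it out.
Absolute semitone position = octave×12 + chromatic position
D#3: 3×12 + 3 = 39
D#5: 5×12 + 3 = 63
Difference = 63 - 39 = 24
= 24 semitones


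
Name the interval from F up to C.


Letter names: F → C spans 5 letter names → a 5th
Semitones: F → C = 7 half-steps
A 5th of 7 semitones is a perfect 5th
= perfect 5th


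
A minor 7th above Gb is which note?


Solution.
A 7th spans 7 letter names, so from G we land on F
A minor 7th = 10 semitones above Gb
Spell F at that pitch: Fb
= Fb


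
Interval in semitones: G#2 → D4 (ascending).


Working:
Absolute semitone position = octave×12 + chromatic position
G#2: 2×12 + 8 = 32
D4: 4×12 + 2 = 50
Difference = 50 - 32 = 18
= 18 semitones


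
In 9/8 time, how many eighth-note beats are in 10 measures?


Working:
Time signature 9/8: the bottom number 8 means the eighth note gets one count
The top number 9 means 9 eighth-note beats per measure
Total = 9 × 10 measures
= 90 eighth-note beats


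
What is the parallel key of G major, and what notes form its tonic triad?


Working:
Parallel keys share the same tonic but differ in mode
G major → parallel is G minor
Tonic triad of G minor = G Bb D
= G minor; triad = G Bb D


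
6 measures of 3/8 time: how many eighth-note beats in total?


Working:
Time signature 3/8: the bottom number 8 means the eighth note gets one count
The top number 3 means 3 eighth-note beats per measure
Total = 3 × 6 measures
= 18 eighth-note beats


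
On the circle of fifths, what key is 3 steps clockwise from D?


Reasoning:
Each clockwise step on the circle of fifths moves up a perfect 5th
From D: D → A → E → B
= B


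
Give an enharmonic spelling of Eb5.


Reasoning:
Enharmonic notes sound the same pitch but are spelled with different letter names
Eb and D# name the same pitch class
= D#5


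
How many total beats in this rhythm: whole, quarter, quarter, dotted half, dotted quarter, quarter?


Reasoning:
Beat values:
  whole = 4 beats
  quarter = 1 beat
  quarter = 1 beat
  dotted half = 3 beats
  dotted quarter = 1.5 beats
  quarter = 1 beat
Sum = 4 + 1 + 1 + 3 + 1.5 + 1
= 11.5 beats


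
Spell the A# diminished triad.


Working:
Diminished triad = root + minor 3rd (3 semitones) + diminished 5th (6 semitones)
A triad on A# stacks thirds, so the chord tones use letter names A-C-E
Root: A#
Minor 3rd above A#: C#
Diminished 5th above A#: E
Chord = A# C# E


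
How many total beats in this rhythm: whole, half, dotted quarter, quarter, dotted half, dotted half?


Beat values:
  whole = 4 beats
  half = 2 beats
  dotted quarter = 1.5 beats
  quarter = 1 beat
  dotted half = 3 beats
  dotted half = 3 beats
Sum = 4 + 2 + 1.5 + 1 + 3 + 3
= 14.5 beats


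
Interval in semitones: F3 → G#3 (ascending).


Let's work it out.
Absolute semitone position = octave×12 + chromatic position
F3: 3×12 + 5 = 41
G#3: 3×12 + 8 = 44
Difference = 44 - 41 = 3
= 3 semitones


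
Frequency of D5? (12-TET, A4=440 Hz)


Let's work it out.
f = 440 × 2^(n/12) where n = semitones from A4
D5: 5 semitones from A4
f = 440 × 2^(5/12)
f = 587.33 Hz


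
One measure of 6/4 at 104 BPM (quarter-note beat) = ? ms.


Working:
Quarter-note beat duration = 60000 / 104 ms
Beats per measure (6/4) = 6
One measure = 6 × 60000 / 104 = 360000 / 104 ms
= 3461.5 ms


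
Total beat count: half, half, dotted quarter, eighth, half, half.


Step by step:
Beat values:
  half = 2 beats
  half = 2 beats
  dotted quarter = 1.5 beats
  eighth = 0.5 beats
  half = 2 beats
  half = 2 beats
Sum = 2 + 2 + 1.5 + 0.5 + 2 + 2
= 10 beats


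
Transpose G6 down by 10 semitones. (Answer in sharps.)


Working:
G6: chromatic position 7 in octave 6 → absolute = 6×12 + 7 = 79
Transpose down 10: 79 - 10 = 69
69 = 5×12 + 9 → A in octave 5
Result = A5


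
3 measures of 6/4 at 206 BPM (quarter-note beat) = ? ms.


Step by step:
Quarter-note beat duration = 60000 / 206 ms
Beats per measure (6/4) = 6
One measure = 6 × 60000 / 206 = 360000 / 206 ms
3 measures = 3 × 360000 / 206 = 1080000 / 206
= 5242.7 ms


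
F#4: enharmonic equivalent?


Solution.
Enharmonic notes sound the same pitch but are spelled with different letter names
F# and Gb name the same pitch class
= Gb4


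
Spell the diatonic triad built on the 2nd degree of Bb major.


Bb major scale: Bb C D Eb F G A
Diatonic triad on degree 2 stacks scale notes 2, 4, 6: C Eb G
C→Eb = 3 semitones; C→G = 7 semitones → minor triad
= C Eb G (minor)


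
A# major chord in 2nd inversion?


Root position: A# C## E#
2nd inversion: move root and 3rd up an octave
Bass note: E#
Notes (bottom to top) = E# A# C##


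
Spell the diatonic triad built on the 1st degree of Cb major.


Working:
Cb major scale: Cb Db Eb Fb Gb Ab Bb
Diatonic triad on degree 1 stacks scale notes 1, 3, 5: Cb Eb Gb
Cb→Eb = 4 semitones; Cb→Gb = 7 semitones → major triad
= Cb Eb Gb (major)


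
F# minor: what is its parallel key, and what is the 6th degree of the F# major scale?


Working:
Parallel keys share the same tonic but differ in mode
F# minor → parallel is F# major
F# major scale: F# G# A# B C# D# E#
= F# major; 6th degree = D#


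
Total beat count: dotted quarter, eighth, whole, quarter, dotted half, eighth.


Let's work it out.
Beat values:
  dotted quarter = 1.5 beats
  eighth = 0.5 beats
  whole = 4 beats
  quarter = 1 beat
  dotted half = 3 beats
  eighth = 0.5 beats
Sum = 1.5 + 0.5 + 4 + 1 + 3 + 0.5
= 10.5 beats


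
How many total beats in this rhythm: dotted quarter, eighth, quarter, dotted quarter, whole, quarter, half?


Working:
Beat values:
  dotted quarter = 1.5 beats
  eighth = 0.5 beats
  quarter = 1 beat
  dotted quarter = 1.5 beats
  whole = 4 beats
  quarter = 1 beat
  half = 2 beats
Sum = 1.5 + 0.5 + 1 + 1.5 + 4 + 1 + 2
= 11.5 beats


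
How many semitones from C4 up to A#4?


Reasoning:
Absolute semitone position = octave×12 + chromatic position
C4: 4×12 + 0 = 48
A#4: 4×12 + 10 = 58
Difference = 58 - 48 = 10
= 10 semitones


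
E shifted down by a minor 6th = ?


Let's work it out.
minor 6th: 6 letter names, 8 semitones
Letter: E - 5 → G
Pitch: E - 8 semitones, spelled as a G → G#
= G#


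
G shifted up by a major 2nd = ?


Solution.
major 2nd: 2 letter names, 2 semitones
Letter: G + 1 → A
Pitch: G + 2 semitones, spelled as an A → A
= A


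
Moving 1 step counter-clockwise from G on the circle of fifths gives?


Each counter-clockwise step moves down a perfect 5th (= up a perfect 4th)
From G: G → C
= C


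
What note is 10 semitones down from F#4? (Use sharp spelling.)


F#4: chromatic position 6 in octave 4 → absolute = 4×12 + 6 = 54
Transpose down 10: 54 - 10 = 44
44 = 3×12 + 8 → G# in octave 3
Result = G#3


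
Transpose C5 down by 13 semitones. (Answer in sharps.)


Let's work it out.
C5: chromatic position 0 in octave 5 → absolute = 5×12 + 0 = 60
Transpose down 13: 60 - 13 = 47
47 = 3×12 + 11 → B in octave 3
Result = B3


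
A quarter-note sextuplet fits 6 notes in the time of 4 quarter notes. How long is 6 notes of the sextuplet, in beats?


Reasoning:
Sextuplet: 6 notes occupy the space of 4 quarter notes
Space = 4 × 1 = 4 beats
Each sextuplet note = 4 / 6 = 2/3 beats
6 notes = 6 × 2/3 = 4
= 4 beats


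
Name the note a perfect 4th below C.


Reasoning:
A 4th spans 4 letter names, so from C we land on G
A perfect 4th = 5 semitones below C
Spell G at that pitch: G
= G


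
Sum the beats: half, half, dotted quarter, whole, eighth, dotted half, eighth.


Solution.
Beat values:
  half = 2 beats
  half = 2 beats
  dotted quarter = 1.5 beats
  whole = 4 beats
  eighth = 0.5 beats
  dotted half = 3 beats
  eighth = 0.5 beats
Sum = 2 + 2 + 1.5 + 4 + 0.5 + 3 + 0.5
= 13.5 beats


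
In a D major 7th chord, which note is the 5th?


Let's work it out.
Major 7th chord = root + major 3rd + perfect 5th + major 7th
Seventh chords stack in thirds, so the letter names are D-F-A-C
Root: D
Major 3rd above D: F#
Perfect 5th above D: A
Major 7th above D: C#
The 5th = A


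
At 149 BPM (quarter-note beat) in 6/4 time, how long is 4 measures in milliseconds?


Quarter-note beat duration = 60000 / 149 ms
Beats per measure (6/4) = 6
One measure = 6 × 60000 / 149 = 360000 / 149 ms
4 measures = 4 × 360000 / 149 = 1440000 / 149
= 9664.4 ms


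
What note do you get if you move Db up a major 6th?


Step by step:
major 6th: 6 letter names, 9 semitones
Letter: D + 5 → B
Pitch: Db + 9 semitones, spelled as a B → Bb
= Bb


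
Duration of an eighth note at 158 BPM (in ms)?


Step by step:
One quarter-note beat = 60000 / BPM = 60000 / 158 ms
Eighth note = 1/2 × quarter note
Duration = 1/2 × 60000 / 158 = 30000 / 158
= 189.9 ms


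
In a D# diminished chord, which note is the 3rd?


Diminished triad = root + minor 3rd (3 semitones) + diminished 5th (6 semitones)
A triad on D# stacks thirds, so the chord tones use letter names D-F-A
Root: D#
Minor 3rd above D#: F#
Diminished 5th above D#: A
The 3rd = F#


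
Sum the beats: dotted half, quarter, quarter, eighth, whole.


Beat values:
  dotted half = 3 beats
  quarter = 1 beat
  quarter = 1 beat
  eighth = 0.5 beats
  whole = 4 beats
Sum = 3 + 1 + 1 + 0.5 + 4
= 9.5 beats


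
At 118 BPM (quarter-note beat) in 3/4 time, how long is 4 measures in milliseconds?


Reasoning:
Quarter-note beat duration = 60000 / 118 ms
Beats per measure (3/4) = 3
One measure = 3 × 60000 / 118 = 180000 / 118 ms
4 measures = 4 × 180000 / 118 = 720000 / 118
= 6101.7 ms


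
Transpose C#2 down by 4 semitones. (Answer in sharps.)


C#2: chromatic position 1 in octave 2 → absolute = 2×12 + 1 = 25
Transpose down 4: 25 - 4 = 21
21 = 1×12 + 9 → A in octave 1
Result = A1


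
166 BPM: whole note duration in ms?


Working:
One quarter-note beat = 60000 / BPM = 60000 / 166 ms
Whole note = 4 × quarter note
Duration = 4 × 60000 / 166 = 240000 / 166
= 1445.8 ms


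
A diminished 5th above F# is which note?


A 5th spans 5 letter names, so from F we land on C
A diminished 5th = 6 semitones above F#
Spell C at that pitch: C
= C


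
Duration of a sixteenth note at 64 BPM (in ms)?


Solution.
One quarter-note beat = 60000 / BPM = 60000 / 64 ms
Sixteenth note = 1/4 × quarter note
Duration = 1/4 × 60000 / 64 = 15000 / 64
= 234.4 ms


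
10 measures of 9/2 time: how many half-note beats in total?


Working:
Time signature 9/2: the bottom number 2 means the half note gets one count
The top number 9 means 9 half-note beats per measure
Total = 9 × 10 measures
= 90 half-note beats


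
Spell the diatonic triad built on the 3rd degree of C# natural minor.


Step by step:
C# natural minor scale: C# D# E F# G# A B
Diatonic triad on degree 3 stacks scale notes 3, 5, 7: E G# B
E→G# = 4 semitones; E→B = 7 semitones → major triad
= E G# B (major)


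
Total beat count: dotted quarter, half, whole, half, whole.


Working:
Beat values:
  dotted quarter = 1.5 beats
  half = 2 beats
  whole = 4 beats
  half = 2 beats
  whole = 4 beats
Sum = 1.5 + 2 + 4 + 2 + 4
= 13.5 beats


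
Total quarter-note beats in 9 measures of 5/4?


Step by step:
Time signature 5/4: the bottom number 4 means the quarter note gets one count
The top number 5 means 5 quarter-note beats per measure
Total = 5 × 9 measures
= 45 quarter-note beats


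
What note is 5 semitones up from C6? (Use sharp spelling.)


Step by step:
C6: chromatic position 0 in octave 6 → absolute = 6×12 + 0 = 72
Transpose up 5: 72 + 5 = 77
77 = 6×12 + 5 → F in octave 6
Result = F6


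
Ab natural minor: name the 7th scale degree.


Solution.
Natural minor scale pattern: W-H-W-W-H-W-W (2-1-2-2-1-2-2 semitones)
Starting from Ab:
  Ab + 2 semitones → Bb
  Bb + 1 semitone → Cb
  Cb + 2 semitones → Db
  Db + 2 semitones → Eb
  Eb + 1 semitone → Fb
  Fb + 2 semitones → Gb
  Gb + 2 semitones → Ab
Scale: Ab Bb Cb Db Eb Fb Gb
Degree 7 = Gb


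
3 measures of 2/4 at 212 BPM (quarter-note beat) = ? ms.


Working:
Quarter-note beat duration = 60000 / 212 ms
Beats per measure (2/4) = 2
One measure = 2 × 60000 / 212 = 120000 / 212 ms
3 measures = 3 × 120000 / 212 = 360000 / 212
= 1698.1 ms


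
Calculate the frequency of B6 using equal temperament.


Working:
f = 440 × 2^(n/12) where n = semitones from A4
B6: 26 semitones from A4
f = 440 × 2^(26/12)
f = 1975.53 Hz


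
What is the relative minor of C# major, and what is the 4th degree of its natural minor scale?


Working:
The relative minor shares the major's key signature and starts on its 6th degree
6th degree = a major 6th above the tonic; a major 6th above C# is A#
→ relative minor of C# major is A# minor
A# natural minor scale: A# B# C# D# E# F# G#
= A# minor; 4th degree = D#


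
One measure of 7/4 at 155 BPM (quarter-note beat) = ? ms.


Step by step:
Quarter-note beat duration = 60000 / 155 ms
Beats per measure (7/4) = 7
One measure = 7 × 60000 / 155 = 420000 / 155 ms
= 2709.7 ms


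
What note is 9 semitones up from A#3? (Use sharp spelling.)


A#3: chromatic position 10 in octave 3 → absolute = 3×12 + 10 = 46
Transpose up 9: 46 + 9 = 55
55 = 4×12 + 7 → G in octave 4
Result = G4


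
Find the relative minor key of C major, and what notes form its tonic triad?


Working:
The relative minor shares the major's key signature and starts on its 6th degree
6th degree = a major 6th above the tonic; a major 6th above C is A
→ relative minor of C major is A minor
Tonic triad of A minor = root + minor 3rd + perfect 5th = A C E
= A minor; triad = A C E


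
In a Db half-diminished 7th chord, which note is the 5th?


Solution.
Half-diminished 7th chord = root + minor 3rd + diminished 5th + minor 7th
Seventh chords stack in thirds, so the letter names are D-F-A-C
Root: Db
Minor 3rd above Db: Fb
Diminished 5th above Db: Abb
Minor 7th above Db: Cb
The 5th = Abb


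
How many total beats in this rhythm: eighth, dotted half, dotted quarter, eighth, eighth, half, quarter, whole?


Beat values:
  eighth = 0.5 beats
  dotted half = 3 beats
  dotted quarter = 1.5 beats
  eighth = 0.5 beats
  eighth = 0.5 beats
  half = 2 beats
  quarter = 1 beat
  whole = 4 beats
Sum = 0.5 + 3 + 1.5 + 0.5 + 0.5 + 2 + 1 + 4
= 13 beats


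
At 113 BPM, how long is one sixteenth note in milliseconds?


Reasoning:
One quarter-note beat = 60000 / BPM = 60000 / 113 ms
Sixteenth note = 1/4 × quarter note
Duration = 1/4 × 60000 / 113 = 15000 / 113
= 132.7 ms


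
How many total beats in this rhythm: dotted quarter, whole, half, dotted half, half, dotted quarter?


Step by step:
Beat values:
  dotted quarter = 1.5 beats
  whole = 4 beats
  half = 2 beats
  dotted half = 3 beats
  half = 2 beats
  dotted quarter = 1.5 beats
Sum = 1.5 + 4 + 2 + 3 + 2 + 1.5
= 14 beats


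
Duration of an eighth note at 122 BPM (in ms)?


Step by step:
One quarter-note beat = 60000 / BPM = 60000 / 122 ms
Eighth note = 1/2 × quarter note
Duration = 1/2 × 60000 / 122 = 30000 / 122
= 245.9 ms


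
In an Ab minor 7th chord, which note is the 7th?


Working:
Minor 7th chord = root + minor 3rd + perfect 5th + minor 7th
Seventh chords stack in thirds, so the letter names are A-C-E-G
Root: Ab
Minor 3rd above Ab: Cb
Perfect 5th above Ab: Eb
Minor 7th above Ab: Gb
The 7th = Gb


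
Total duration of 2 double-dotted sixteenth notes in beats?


Solution.
Base sixteenth note = 1/4 beats
Dot 1 adds half the previous value: +1/8
Dot 2 adds half the previous value: +1/16
One double-dotted sixteenth = 1/4 + 1/8 + 1/16 = 7/16
2 of them = 2 × 7/16 = 7/8
= 7/8 beats


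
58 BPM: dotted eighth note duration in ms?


One quarter-note beat = 60000 / BPM = 60000 / 58 ms
Dotted eighth note = 3/4 × quarter note
Duration = 3/4 × 60000 / 58 = 45000 / 58
= 775.9 ms


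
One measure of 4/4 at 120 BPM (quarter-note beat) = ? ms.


Working:
Quarter-note beat duration = 60000 / 120 ms
Beats per measure (4/4) = 4
One measure = 4 × 60000 / 120 = 240000 / 120 ms
= 2000.0 ms


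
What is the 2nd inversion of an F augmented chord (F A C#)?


Step by step:
Root position: F A C#
2nd inversion: move root and 3rd up an octave
Bass note: C#
Notes (bottom to top) = C# F A


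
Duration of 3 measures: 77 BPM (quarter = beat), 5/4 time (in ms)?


Quarter-note beat duration = 60000 / 77 ms
Beats per measure (5/4) = 5
One measure = 5 × 60000 / 77 = 300000 / 77 ms
3 measures = 3 × 300000 / 77 = 900000 / 77
= 11688.3 ms


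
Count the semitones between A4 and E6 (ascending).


Step by step:
Absolute semitone position = octave×12 + chromatic position
A4: 4×12 + 9 = 57
E6: 6×12 + 4 = 76
Difference = 76 - 57 = 19
= 19 semitones


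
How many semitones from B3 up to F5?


Let's work it out.
Absolute semitone position = octave×12 + chromatic position
B3: 3×12 + 11 = 47
F5: 5×12 + 5 = 65
Difference = 65 - 47 = 18
= 18 semitones


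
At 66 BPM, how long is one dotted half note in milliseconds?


Working:
One quarter-note beat = 60000 / BPM = 60000 / 66 ms
Dotted half note = 3 × quarter note
Duration = 3 × 60000 / 66 = 180000 / 66
= 2727.3 ms


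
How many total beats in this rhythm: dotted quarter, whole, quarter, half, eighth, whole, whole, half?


Reasoning:
Beat values:
  dotted quarter = 1.5 beats
  whole = 4 beats
  quarter = 1 beat
  half = 2 beats
  eighth = 0.5 beats
  whole = 4 beats
  whole = 4 beats
  half = 2 beats
Sum = 1.5 + 4 + 1 + 2 + 0.5 + 4 + 4 + 2
= 19 beats


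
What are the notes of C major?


Major scale pattern: W-W-H-W-W-W-H (2-2-1-2-2-2-1 semitones)
Starting from C:
  C + 2 semitones → D
  D + 2 semitones → E
  E + 1 semitone → F
  F + 2 semitones → G
  G + 2 semitones → A
  A + 2 semitones → B
  B + 1 semitone → C
Scale = C D E F G A B


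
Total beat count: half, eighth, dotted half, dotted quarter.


Working:
Beat values:
  half = 2 beats
  eighth = 0.5 beats
  dotted half = 3 beats
  dotted quarter = 1.5 beats
Sum = 2 + 0.5 + 3 + 1.5
= 7 beats


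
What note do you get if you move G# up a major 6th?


Step by step:
major 6th: 6 letter names, 9 semitones
Letter: G + 5 → E
Pitch: G# + 9 semitones, spelled as an E → E#
= E#


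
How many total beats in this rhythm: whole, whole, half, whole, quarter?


Beat values:
  whole = 4 beats
  whole = 4 beats
  half = 2 beats
  whole = 4 beats
  quarter = 1 beat
Sum = 4 + 4 + 2 + 4 + 1
= 15 beats


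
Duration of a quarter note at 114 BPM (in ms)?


Step by step:
One quarter-note beat = 60000 / BPM = 60000 / 114 ms
Duration = 60000 / 114
= 526.3 ms


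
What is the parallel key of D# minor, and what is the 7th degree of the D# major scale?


Let's work it out.
Parallel keys share the same tonic but differ in mode
D# minor → parallel is D# major
D# major scale: D# E# F## G# A# B# C##
= D# major; 7th degree = C##


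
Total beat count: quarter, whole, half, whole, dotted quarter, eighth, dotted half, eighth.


Step by step:
Beat values:
  quarter = 1 beat
  whole = 4 beats
  half = 2 beats
  whole = 4 beats
  dotted quarter = 1.5 beats
  eighth = 0.5 beats
  dotted half = 3 beats
  eighth = 0.5 beats
Sum = 1 + 4 + 2 + 4 + 1.5 + 0.5 + 3 + 0.5
= 16.5 beats


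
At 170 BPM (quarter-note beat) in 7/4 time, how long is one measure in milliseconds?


Solution.
Quarter-note beat duration = 60000 / 170 ms
Beats per measure (7/4) = 7
One measure = 7 × 60000 / 170 = 420000 / 170 ms
= 2470.6 ms


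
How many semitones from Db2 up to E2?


Solution.
Absolute semitone position = octave×12 + chromatic position
Db2: 2×12 + 1 = 25
E2: 2×12 + 4 = 28
Difference = 28 - 25 = 3
= 3 semitones


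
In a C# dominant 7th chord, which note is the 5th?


Working:
Dominant 7th chord = root + major 3rd + perfect 5th + minor 7th
Seventh chords stack in thirds, so the letter names are C-E-G-B
Root: C#
Major 3rd above C#: E#
Perfect 5th above C#: G#
Minor 7th above C#: B
The 5th = G#


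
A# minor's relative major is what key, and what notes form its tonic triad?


Reasoning:
The relative major shares the key signature and is a minor 3rd above the minor tonic
A minor 3rd above A# is C#
→ relative major of A# minor is C# major
Tonic triad of C# major = root + major 3rd + perfect 5th = C# E# G#
= C# major; triad = C# E# G#


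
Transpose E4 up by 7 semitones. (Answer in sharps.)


E4: chromatic position 4 in octave 4 → absolute = 4×12 + 4 = 52
Transpose up 7: 52 + 7 = 59
59 = 4×12 + 11 → B in octave 4
Result = B4


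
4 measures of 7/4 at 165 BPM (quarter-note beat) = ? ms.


Working:
Quarter-note beat duration = 60000 / 165 ms
Beats per measure (7/4) = 7
One measure = 7 × 60000 / 165 = 420000 / 165 ms
4 measures = 4 × 420000 / 165 = 1680000 / 165
= 10181.8 ms


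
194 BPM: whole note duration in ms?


Solution.
One quarter-note beat = 60000 / BPM = 60000 / 194 ms
Whole note = 4 × quarter note
Duration = 4 × 60000 / 194 = 240000 / 194
= 1237.1 ms


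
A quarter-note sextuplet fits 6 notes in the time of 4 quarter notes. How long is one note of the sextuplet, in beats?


Working:
Sextuplet: 6 notes occupy the space of 4 quarter notes
Space = 4 × 1 = 4 beats
Each sextuplet note = 4 / 6 = 2/3 beats
= 2/3 beats


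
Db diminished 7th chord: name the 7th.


Step by step:
Diminished 7th chord = root + minor 3rd + diminished 5th + diminished 7th
Seventh chords stack in thirds, so the letter names are D-F-A-C
Root: Db
Minor 3rd above Db: Fb
Diminished 5th above Db: Abb
Diminished 7th above Db: Cbb
The 7th = Cbb


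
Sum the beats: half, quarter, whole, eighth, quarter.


Beat values:
  half = 2 beats
  quarter = 1 beat
  whole = 4 beats
  eighth = 0.5 beats
  quarter = 1 beat
Sum = 2 + 1 + 4 + 0.5 + 1
= 8.5 beats


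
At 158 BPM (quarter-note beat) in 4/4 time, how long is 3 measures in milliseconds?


Working:
Quarter-note beat duration = 60000 / 158 ms
Beats per measure (4/4) = 4
One measure = 4 × 60000 / 158 = 240000 / 158 ms
3 measures = 3 × 240000 / 158 = 720000 / 158
= 4557.0 ms


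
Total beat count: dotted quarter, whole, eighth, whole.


Beat values:
  dotted quarter = 1.5 beats
  whole = 4 beats
  eighth = 0.5 beats
  whole = 4 beats
Sum = 1.5 + 4 + 0.5 + 4
= 10 beats


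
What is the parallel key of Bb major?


Solution.
Parallel keys share the same tonic but differ in mode
Bb major → parallel is Bb minor
= Bb minor


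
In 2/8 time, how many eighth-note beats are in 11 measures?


Time signature 2/8: the bottom number 8 means the eighth note gets one count
The top number 2 means 2 eighth-note beats per measure
Total = 2 × 11 measures
= 22 eighth-note beats


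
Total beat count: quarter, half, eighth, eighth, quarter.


Beat values:
  quarter = 1 beat
  half = 2 beats
  eighth = 0.5 beats
  eighth = 0.5 beats
  quarter = 1 beat
Sum = 1 + 2 + 0.5 + 0.5 + 1
= 5 beats


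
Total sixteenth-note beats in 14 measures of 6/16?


Let's work it out.
Time signature 6/16: the bottom number 16 means the sixteenth note gets one count
The top number 6 means 6 sixteenth-note beats per measure
Total = 6 × 14 measures
= 84 sixteenth-note beats


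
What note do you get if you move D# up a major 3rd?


Reasoning:
major 3rd: 3 letter names, 4 semitones
Letter: D + 2 → F
Pitch: D# + 4 semitones, spelled as an F → F##
= F##


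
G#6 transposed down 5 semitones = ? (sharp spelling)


Let's work it out.
G#6: chromatic position 8 in octave 6 → absolute = 6×12 + 8 = 80
Transpose down 5: 80 - 5 = 75
75 = 6×12 + 3 → D# in octave 6
Result = D#6


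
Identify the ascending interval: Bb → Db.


Letter names: B → D spans 3 letter names → a 3rd
Semitones: Bb → Db = 3 half-steps
A 3rd of 3 semitones is a minor 3rd
= minor 3rd


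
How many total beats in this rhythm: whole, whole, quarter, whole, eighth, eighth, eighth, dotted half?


Working:
Beat values:
  whole = 4 beats
  whole = 4 beats
  quarter = 1 beat
  whole = 4 beats
  eighth = 0.5 beats
  eighth = 0.5 beats
  eighth = 0.5 beats
  dotted half = 3 beats
Sum = 4 + 4 + 1 + 4 + 0.5 + 0.5 + 0.5 + 3
= 17.5 beats


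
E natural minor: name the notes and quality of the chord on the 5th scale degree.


Working:
E natural minor scale: E F# G A B C D
Diatonic triad on degree 5 stacks scale notes 5, 7, 2: B D F#
B→D = 3 semitones; B→F# = 7 semitones → minor triad
= B D F# (minor)


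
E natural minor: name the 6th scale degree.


Let's work it out.
Natural minor scale pattern: W-H-W-W-H-W-W (2-1-2-2-1-2-2 semitones)
Starting from E:
  E + 2 semitones → F#
  F# + 1 semitone → G
  G + 2 semitones → A
  A + 2 semitones → B
  B + 1 semitone → C
  C + 2 semitones → D
  D + 2 semitones → E
Scale: E F# G A B C D
Degree 6 = C
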